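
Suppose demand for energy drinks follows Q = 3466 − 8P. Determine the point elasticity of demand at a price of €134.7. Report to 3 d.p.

-0.451

At P = 134.7, Q = 2388.400.
dQ/dP = −8.
ε = (dQ/dP)(P/Q) = (-8)(134.7/2388.400).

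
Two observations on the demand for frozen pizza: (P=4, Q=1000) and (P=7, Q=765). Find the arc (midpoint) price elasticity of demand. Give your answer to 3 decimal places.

ΔQ = 765 − 1000 = -235; ΔP = 7 − 4 = 3.
Midpoints: P̄ = 5.50, Q̄ = 882.5.
ε = (ΔQ/ΔP)(P̄/Q̄) = (-235/3)(5.50/882.5).

-0.488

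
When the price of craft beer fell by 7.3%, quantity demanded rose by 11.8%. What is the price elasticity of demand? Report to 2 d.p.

-1.62

ε = %ΔQ / %ΔP = (11.8)/(-7.3) = -1.616.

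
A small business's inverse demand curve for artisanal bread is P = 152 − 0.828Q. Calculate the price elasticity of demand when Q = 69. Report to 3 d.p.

-1.661

At Q = 69, P = 152 − 0.828(69) = 94.87.
dP/dQ = −0.828, so dQ/dP = 1/(−0.828) = -1.208.
ε = (dQ/dP)(P/Q) = (-1.208)(94.87/69).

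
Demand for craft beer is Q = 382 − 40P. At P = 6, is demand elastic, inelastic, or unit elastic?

Q = 142, dQ/dP = -40.
ε = (dQ/dP)(P/Q) ≈ -1.690.
|ε| = 1.69 > 1.

elastic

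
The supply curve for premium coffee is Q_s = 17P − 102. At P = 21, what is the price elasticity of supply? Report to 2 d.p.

At P = 21, Q_s = 255.
dQ_s/dP = 17.
ε_s = (dQ_s/dP)(P/Q_s) = (17)(21/255).

1.40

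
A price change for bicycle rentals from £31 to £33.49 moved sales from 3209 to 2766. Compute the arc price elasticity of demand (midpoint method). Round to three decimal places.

ΔQ = 2766 − 3209 = -443; ΔP = 33.49 − 31 = 2.49.
Midpoints: P̄ = 32.25, Q̄ = 2987.5.
ε = (ΔQ/ΔP)(P̄/Q̄) = (-443/2.49)(32.25/2987.5).

-1.920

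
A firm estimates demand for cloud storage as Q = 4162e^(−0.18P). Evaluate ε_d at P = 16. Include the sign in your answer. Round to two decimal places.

-2.88

At P = 16, Q = 233.633.
dQ/dP = −0.18·4162e^(−0.18P) = −0.18Q = -42.054.
ε = (dQ/dP)(P/Q) = (-42.054)(16/233.633).
|ε| > 1, so demand is elastic at this price.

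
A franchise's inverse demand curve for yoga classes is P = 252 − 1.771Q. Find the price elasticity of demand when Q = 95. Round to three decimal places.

-0.498

At Q = 95, P = 252 − 1.771(95) = 83.75.
dP/dQ = −1.771, so dQ/dP = 1/(−1.771) = -0.565.
ε = (dQ/dP)(P/Q) = (-0.565)(83.75/95).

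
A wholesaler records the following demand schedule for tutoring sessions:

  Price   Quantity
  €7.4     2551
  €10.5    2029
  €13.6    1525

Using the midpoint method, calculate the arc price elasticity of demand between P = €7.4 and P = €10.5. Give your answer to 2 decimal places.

At P = 7.4, Q = 2551; at P = 10.5, Q = 2029.
ΔQ = -522, ΔP = 3.1. Midpoints: P̄ = 8.95, Q̄ = 2290.0.
ε = (ΔQ/ΔP)(P̄/Q̄) = (-522/3.1)(8.95/2290.0).

-0.66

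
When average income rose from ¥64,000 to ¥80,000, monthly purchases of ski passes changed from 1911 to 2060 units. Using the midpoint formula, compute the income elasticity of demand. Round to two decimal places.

0.34

ΔQ = 149, ΔI = 16000. Midpoints: Ī = 72,000, Q̄ = 1985.5.
ε_I = (ΔQ/ΔI)(Ī/Q̄) = (149/16000)(72000/1985.5).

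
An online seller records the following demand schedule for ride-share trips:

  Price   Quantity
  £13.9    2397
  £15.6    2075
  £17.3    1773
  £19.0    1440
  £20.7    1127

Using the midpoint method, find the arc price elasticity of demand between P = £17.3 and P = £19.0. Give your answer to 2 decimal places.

At P = 17.3, Q = 1773; at P = 19.0, Q = 1440.
ΔQ = -333, ΔP = 1.7. Midpoints: P̄ = 18.15, Q̄ = 1606.5.
ε = (ΔQ/ΔP)(P̄/Q̄) = (-333/1.7)(18.15/1606.5).

-2.21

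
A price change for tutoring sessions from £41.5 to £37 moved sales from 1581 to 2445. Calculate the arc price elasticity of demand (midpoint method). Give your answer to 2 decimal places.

-3.74

ΔQ = 2445 − 1581 = 864; ΔP = 37 − 41.5 = -4.5.
Midpoints: P̄ = 39.25, Q̄ = 2013.0.
ε = (ΔQ/ΔP)(P̄/Q̄) = (864/-4.5)(39.25/2013.0).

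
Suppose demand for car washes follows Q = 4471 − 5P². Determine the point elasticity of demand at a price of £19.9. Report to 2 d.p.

-1.59

At P = 19.9, Q = 2490.950.
dQ/dP = −10P = -199.
ε = (dQ/dP)(P/Q) = (-199)(19.9/2490.950).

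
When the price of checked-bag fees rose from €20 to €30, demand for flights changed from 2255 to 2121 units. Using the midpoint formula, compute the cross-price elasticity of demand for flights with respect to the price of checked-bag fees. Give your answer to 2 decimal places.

ΔQ_x = 2121 − 2255 = -134; ΔP_y = 30 − 20 = 10.
Midpoints: P̄_y = 25.00, Q̄_x = 2188.0.
ε_xy = (ΔQ_x/ΔP_y)(P̄_y/Q̄_x) = (-134/10)(25.00/2188.0).
ε_xy < 0, so the goods are complements.

-0.15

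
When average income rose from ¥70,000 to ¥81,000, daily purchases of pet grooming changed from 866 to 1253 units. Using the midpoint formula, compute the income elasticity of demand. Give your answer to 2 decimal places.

ΔQ = 387, ΔI = 11000. Midpoints: Ī = 75,500, Q̄ = 1059.5.
ε_I = (ΔQ/ΔI)(Ī/Q̄) = (387/11000)(75500/1059.5).

2.51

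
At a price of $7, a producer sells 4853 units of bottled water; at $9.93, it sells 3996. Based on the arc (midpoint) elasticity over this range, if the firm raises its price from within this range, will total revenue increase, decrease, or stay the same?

increase

Arc ε = (-857/2.93)(8.46/4424.5) ≈ -0.560.
|ε| = 0.56 < 1, so demand is inelastic. A price rise therefore raises total revenue.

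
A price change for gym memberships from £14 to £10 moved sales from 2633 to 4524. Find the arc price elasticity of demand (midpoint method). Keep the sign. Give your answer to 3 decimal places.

ΔQ = 4524 − 2633 = 1891; ΔP = 10 − 14 = -4.
Midpoints: P̄ = 12.00, Q̄ = 3578.5.
ε = (ΔQ/ΔP)(P̄/Q̄) = (1891/-4)(12.00/3578.5).

-1.585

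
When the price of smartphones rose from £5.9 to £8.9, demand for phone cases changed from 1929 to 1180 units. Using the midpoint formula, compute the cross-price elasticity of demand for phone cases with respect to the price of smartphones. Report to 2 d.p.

ΔQ_x = 1180 − 1929 = -749; ΔP_y = 8.9 − 5.9 = 3.
Midpoints: P̄_y = 7.40, Q̄_x = 1554.5.
ε_xy = (ΔQ_x/ΔP_y)(P̄_y/Q̄_x) = (-749/3)(7.40/1554.5).
ε_xy < 0, so the goods are complements.

-1.19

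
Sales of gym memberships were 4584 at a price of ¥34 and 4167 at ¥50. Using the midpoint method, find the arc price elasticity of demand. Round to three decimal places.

ΔQ = 4167 − 4584 = -417; ΔP = 50 − 34 = 16.
Midpoints: P̄ = 42.00, Q̄ = 4375.5.
ε = (ΔQ/ΔP)(P̄/Q̄) = (-417/16)(42.00/4375.5).

-0.250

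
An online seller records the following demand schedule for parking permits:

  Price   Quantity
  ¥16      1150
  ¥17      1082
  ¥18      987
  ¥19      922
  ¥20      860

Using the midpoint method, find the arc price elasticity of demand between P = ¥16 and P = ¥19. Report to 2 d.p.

At P = 16, Q = 1150; at P = 19, Q = 922.
ΔQ = -228, ΔP = 3. Midpoints: P̄ = 17.50, Q̄ = 1036.0.
ε = (ΔQ/ΔP)(P̄/Q̄) = (-228/3)(17.50/1036.0).

-1.28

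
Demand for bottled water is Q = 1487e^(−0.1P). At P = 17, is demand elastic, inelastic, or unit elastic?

Q = 271.650, dQ/dP = -27.165.
ε = (dQ/dP)(P/Q) ≈ -1.700.
|ε| = 1.70 > 1.

elastic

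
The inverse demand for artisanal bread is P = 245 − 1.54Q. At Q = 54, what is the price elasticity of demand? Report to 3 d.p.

At Q = 54, P = 245 − 1.54(54) = 161.84.
dP/dQ = −1.54, so dQ/dP = 1/(−1.54) = -0.649.
ε = (dQ/dP)(P/Q) = (-0.649)(161.84/54).

-1.946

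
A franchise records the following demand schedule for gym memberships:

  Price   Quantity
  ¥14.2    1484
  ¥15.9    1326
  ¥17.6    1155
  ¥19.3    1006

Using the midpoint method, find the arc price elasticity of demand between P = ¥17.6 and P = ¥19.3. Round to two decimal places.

-1.50

At P = 17.6, Q = 1155; at P = 19.3, Q = 1006.
ΔQ = -149, ΔP = 1.7. Midpoints: P̄ = 18.45, Q̄ = 1080.5.
ε = (ΔQ/ΔP)(P̄/Q̄) = (-149/1.7)(18.45/1080.5).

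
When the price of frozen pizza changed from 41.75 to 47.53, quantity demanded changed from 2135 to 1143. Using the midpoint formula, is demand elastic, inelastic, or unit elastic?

elastic

Arc ε ≈ -4.674.
|ε| = 4.67 > 1.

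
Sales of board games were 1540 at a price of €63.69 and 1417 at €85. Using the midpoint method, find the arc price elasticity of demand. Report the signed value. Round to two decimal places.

-0.29

ΔQ = 1417 − 1540 = -123; ΔP = 85 − 63.69 = 21.31.
Midpoints: P̄ = 74.34, Q̄ = 1478.5.
ε = (ΔQ/ΔP)(P̄/Q̄) = (-123/21.31)(74.34/1478.5).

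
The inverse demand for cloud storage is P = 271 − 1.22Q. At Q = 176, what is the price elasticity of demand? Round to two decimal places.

-0.26

At Q = 176, P = 271 − 1.22(176) = 56.28.
dP/dQ = −1.22, so dQ/dP = 1/(−1.22) = -0.820.
ε = (dQ/dP)(P/Q) = (-0.820)(56.28/176).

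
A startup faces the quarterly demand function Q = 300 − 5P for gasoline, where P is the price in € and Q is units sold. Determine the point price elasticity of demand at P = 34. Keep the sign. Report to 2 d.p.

At P = 34, Q = 130.
dQ/dP = −5.
ε = (dQ/dP)(P/Q) = (-5)(34/130).
|ε| > 1, so demand is elastic at this price.

-1.31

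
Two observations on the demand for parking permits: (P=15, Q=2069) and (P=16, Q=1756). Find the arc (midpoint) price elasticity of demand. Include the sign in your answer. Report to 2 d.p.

-2.54

ΔQ = 1756 − 2069 = -313; ΔP = 16 − 15 = 1.
Midpoints: P̄ = 15.50, Q̄ = 1912.5.
ε = (ΔQ/ΔP)(P̄/Q̄) = (-313/1)(15.50/1912.5).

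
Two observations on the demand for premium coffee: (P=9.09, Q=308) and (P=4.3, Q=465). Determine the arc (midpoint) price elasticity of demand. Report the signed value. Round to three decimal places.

ΔQ = 465 − 308 = 157; ΔP = 4.3 − 9.09 = -4.79.
Midpoints: P̄ = 6.70, Q̄ = 386.5.
ε = (ΔQ/ΔP)(P̄/Q̄) = (157/-4.79)(6.70/386.5).

-0.568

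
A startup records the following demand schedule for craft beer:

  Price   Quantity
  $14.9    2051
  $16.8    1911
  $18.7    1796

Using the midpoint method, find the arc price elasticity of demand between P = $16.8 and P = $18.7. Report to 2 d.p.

At P = 16.8, Q = 1911; at P = 18.7, Q = 1796.
ΔQ = -115, ΔP = 1.9. Midpoints: P̄ = 17.75, Q̄ = 1853.5.
ε = (ΔQ/ΔP)(P̄/Q̄) = (-115/1.9)(17.75/1853.5).

-0.58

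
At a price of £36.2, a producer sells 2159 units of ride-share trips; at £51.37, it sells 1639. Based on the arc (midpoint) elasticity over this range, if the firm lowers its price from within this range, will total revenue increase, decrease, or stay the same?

decrease

Arc ε = (-520/15.17)(43.78/1899.0) ≈ -0.790.
|ε| = 0.79 < 1, so demand is inelastic. A price cut therefore reduces total revenue.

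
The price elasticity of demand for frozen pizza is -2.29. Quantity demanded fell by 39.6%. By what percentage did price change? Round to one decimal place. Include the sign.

%ΔP ≈ %ΔQ / ε = (-39.6%)/(-2.29) = 17.29%.

17.3%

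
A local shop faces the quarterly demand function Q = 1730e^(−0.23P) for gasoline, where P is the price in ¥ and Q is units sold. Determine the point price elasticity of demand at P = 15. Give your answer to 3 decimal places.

-3.450

At P = 15, Q = 54.920.
dQ/dP = −0.23·1730e^(−0.23P) = −0.23Q = -12.632.
ε = (dQ/dP)(P/Q) = (-12.632)(15/54.920).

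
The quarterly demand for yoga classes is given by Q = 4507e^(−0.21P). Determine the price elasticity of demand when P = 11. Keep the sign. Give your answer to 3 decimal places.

-2.310

At P = 11, Q = 447.370.
dQ/dP = −0.21·4507e^(−0.21P) = −0.21Q = -93.948.
ε = (dQ/dP)(P/Q) = (-93.948)(11/447.370).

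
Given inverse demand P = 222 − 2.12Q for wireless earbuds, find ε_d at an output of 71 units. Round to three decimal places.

-0.475

At Q = 71, P = 222 − 2.12(71) = 71.48.
dP/dQ = −2.12, so dQ/dP = 1/(−2.12) = -0.472.
ε = (dQ/dP)(P/Q) = (-0.472)(71.48/71).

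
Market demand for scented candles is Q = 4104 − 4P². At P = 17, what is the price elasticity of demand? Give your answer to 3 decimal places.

-0.784

At P = 17, Q = 2948.
dQ/dP = −8P = -136.
ε = (dQ/dP)(P/Q) = (-136)(17/2948).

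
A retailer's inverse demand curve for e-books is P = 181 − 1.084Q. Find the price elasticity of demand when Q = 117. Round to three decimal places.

-0.427

At Q = 117, P = 181 − 1.084(117) = 54.17.
dP/dQ = −1.084, so dQ/dP = 1/(−1.084) = -0.923.
ε = (dQ/dP)(P/Q) = (-0.923)(54.17/117).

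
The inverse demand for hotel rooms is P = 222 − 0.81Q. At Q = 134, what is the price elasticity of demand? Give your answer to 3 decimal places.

At Q = 134, P = 222 − 0.81(134) = 113.46.
dP/dQ = −0.81, so dQ/dP = 1/(−0.81) = -1.235.
ε = (dQ/dP)(P/Q) = (-1.235)(113.46/134).

-1.045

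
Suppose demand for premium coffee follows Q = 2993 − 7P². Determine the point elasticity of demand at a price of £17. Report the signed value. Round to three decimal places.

At P = 17, Q = 970.
dQ/dP = −14P = -238.
ε = (dQ/dP)(P/Q) = (-238)(17/970).

-4.171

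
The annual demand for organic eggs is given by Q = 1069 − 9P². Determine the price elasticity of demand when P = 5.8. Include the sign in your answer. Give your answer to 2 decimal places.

At P = 5.8, Q = 766.240.
dQ/dP = −18P = -104.400.
ε = (dQ/dP)(P/Q) = (-104.400)(5.8/766.240).
|ε| < 1, so demand is inelastic at this price.

-0.79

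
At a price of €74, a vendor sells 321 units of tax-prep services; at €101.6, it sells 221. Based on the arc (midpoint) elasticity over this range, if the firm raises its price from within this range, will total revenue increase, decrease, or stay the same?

Arc ε = (-100/27.6)(87.80/271.0) ≈ -1.174.
|ε| = 1.17 > 1, so demand is elastic. A price rise therefore reduces total revenue.

decrease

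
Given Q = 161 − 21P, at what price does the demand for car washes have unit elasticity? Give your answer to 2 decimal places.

3.83

For linear demand Q = a − bP, ε = −bP/(a − bP). |ε| = 1 when bP = a − bP, i.e. P = a/(2b).
P = 161/(2·21) = 161/42 = 3.8333.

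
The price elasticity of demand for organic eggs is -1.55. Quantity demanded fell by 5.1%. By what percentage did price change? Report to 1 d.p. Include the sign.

3.3%

%ΔP ≈ %ΔQ / ε = (-5.1%)/(-1.55) = 3.29%.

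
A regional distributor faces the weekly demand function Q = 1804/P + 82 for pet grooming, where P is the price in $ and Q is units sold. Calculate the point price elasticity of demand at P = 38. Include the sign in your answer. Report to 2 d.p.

-0.37

At P = 38, Q = 129.474.
dQ/dP = −1804/P² = -1.249.
ε = (dQ/dP)(P/Q) = (-1.249)(38/129.474).
|ε| < 1, so demand is inelastic at this price.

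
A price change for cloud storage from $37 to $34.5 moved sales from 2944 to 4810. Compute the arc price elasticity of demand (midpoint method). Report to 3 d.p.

-6.883

ΔQ = 4810 − 2944 = 1866; ΔP = 34.5 − 37 = -2.5.
Midpoints: P̄ = 35.75, Q̄ = 3877.0.
ε = (ΔQ/ΔP)(P̄/Q̄) = (1866/-2.5)(35.75/3877.0).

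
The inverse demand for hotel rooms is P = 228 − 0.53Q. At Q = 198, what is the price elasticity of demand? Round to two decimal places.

-1.17

At Q = 198, P = 228 − 0.53(198) = 123.06.
dP/dQ = −0.53, so dQ/dP = 1/(−0.53) = -1.887.
ε = (dQ/dP)(P/Q) = (-1.887)(123.06/198).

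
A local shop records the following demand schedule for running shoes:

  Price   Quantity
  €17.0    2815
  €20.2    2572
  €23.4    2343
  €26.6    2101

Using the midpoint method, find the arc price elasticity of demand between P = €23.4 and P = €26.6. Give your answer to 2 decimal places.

-0.85

At P = 23.4, Q = 2343; at P = 26.6, Q = 2101.
ΔQ = -242, ΔP = 3.2. Midpoints: P̄ = 25.00, Q̄ = 2222.0.
ε = (ΔQ/ΔP)(P̄/Q̄) = (-242/3.2)(25.00/2222.0).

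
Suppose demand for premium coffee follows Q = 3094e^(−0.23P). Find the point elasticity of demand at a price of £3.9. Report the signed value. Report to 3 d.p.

-0.897

At P = 3.9, Q = 1261.706.
dQ/dP = −0.23·3094e^(−0.23P) = −0.23Q = -290.192.
ε = (dQ/dP)(P/Q) = (-290.192)(3.9/1261.706).
|ε| < 1, so demand is inelastic at this price.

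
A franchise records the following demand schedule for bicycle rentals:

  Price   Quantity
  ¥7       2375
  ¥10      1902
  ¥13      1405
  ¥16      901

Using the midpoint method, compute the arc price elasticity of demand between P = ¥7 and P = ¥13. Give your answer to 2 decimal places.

At P = 7, Q = 2375; at P = 13, Q = 1405.
ΔQ = -970, ΔP = 6. Midpoints: P̄ = 10.00, Q̄ = 1890.0.
ε = (ΔQ/ΔP)(P̄/Q̄) = (-970/6)(10.00/1890.0).

-0.86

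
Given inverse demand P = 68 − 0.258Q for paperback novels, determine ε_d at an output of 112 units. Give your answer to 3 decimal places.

-1.353

At Q = 112, P = 68 − 0.258(112) = 39.10.
dP/dQ = −0.258, so dQ/dP = 1/(−0.258) = -3.876.
ε = (dQ/dP)(P/Q) = (-3.876)(39.10/112).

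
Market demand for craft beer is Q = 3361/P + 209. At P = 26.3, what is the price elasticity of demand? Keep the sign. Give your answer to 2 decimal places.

At P = 26.3, Q = 336.795.
dQ/dP = −3361/P² = -4.859.
ε = (dQ/dP)(P/Q) = (-4.859)(26.3/336.795).
|ε| < 1, so demand is inelastic at this price.

-0.38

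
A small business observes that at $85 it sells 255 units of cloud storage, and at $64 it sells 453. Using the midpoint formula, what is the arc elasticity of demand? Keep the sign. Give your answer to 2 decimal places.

-1.98

ΔQ = 453 − 255 = 198; ΔP = 64 − 85 = -21.
Midpoints: P̄ = 74.50, Q̄ = 354.0.
ε = (ΔQ/ΔP)(P̄/Q̄) = (198/-21)(74.50/354.0).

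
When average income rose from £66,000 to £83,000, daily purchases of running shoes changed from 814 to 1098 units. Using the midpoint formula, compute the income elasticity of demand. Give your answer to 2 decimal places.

ΔQ = 284, ΔI = 17000. Midpoints: Ī = 74,500, Q̄ = 956.0.
ε_I = (ΔQ/ΔI)(Ī/Q̄) = (284/17000)(74500/956.0).
ε_I > 0, so the good is normal.

1.30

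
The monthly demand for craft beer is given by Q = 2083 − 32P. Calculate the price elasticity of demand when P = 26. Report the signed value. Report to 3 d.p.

-0.665

At P = 26, Q = 1251.
dQ/dP = −32.
ε = (dQ/dP)(P/Q) = (-32)(26/1251).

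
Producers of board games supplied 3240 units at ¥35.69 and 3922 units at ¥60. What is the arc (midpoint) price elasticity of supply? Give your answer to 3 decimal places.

0.375

ΔQ = 3922 − 3240 = 682; ΔP = 60 − 35.69 = 24.31.
Midpoints: P̄ = 47.84, Q̄ = 3581.0.
ε_s = (ΔQ/ΔP)(P̄/Q̄) = (682/24.31)(47.84/3581.0).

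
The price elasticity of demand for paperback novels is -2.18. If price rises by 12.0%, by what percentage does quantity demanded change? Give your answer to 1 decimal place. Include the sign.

%ΔQ ≈ ε × %ΔP = (-2.18)(12.0%) = -26.16%.

-26.2%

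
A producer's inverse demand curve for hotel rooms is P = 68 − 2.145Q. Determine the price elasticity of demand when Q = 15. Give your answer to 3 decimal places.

At Q = 15, P = 68 − 2.145(15) = 35.83.
dP/dQ = −2.145, so dQ/dP = 1/(−2.145) = -0.466.
ε = (dQ/dP)(P/Q) = (-0.466)(35.83/15).

-1.113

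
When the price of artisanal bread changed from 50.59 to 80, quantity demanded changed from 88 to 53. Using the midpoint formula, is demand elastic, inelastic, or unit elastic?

elastic

Arc ε ≈ -1.102.
|ε| = 1.10 > 1.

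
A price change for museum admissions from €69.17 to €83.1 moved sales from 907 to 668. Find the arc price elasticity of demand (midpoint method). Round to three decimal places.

-1.659

ΔQ = 668 − 907 = -239; ΔP = 83.1 − 69.17 = 13.93.
Midpoints: P̄ = 76.13, Q̄ = 787.5.
ε = (ΔQ/ΔP)(P̄/Q̄) = (-239/13.93)(76.13/787.5).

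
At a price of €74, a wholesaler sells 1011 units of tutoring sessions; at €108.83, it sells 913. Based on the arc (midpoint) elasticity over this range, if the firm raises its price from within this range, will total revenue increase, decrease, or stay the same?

Arc ε = (-98/34.83)(91.41/962.0) ≈ -0.267.
|ε| = 0.27 < 1, so demand is inelastic. A price rise therefore raises total revenue.

increase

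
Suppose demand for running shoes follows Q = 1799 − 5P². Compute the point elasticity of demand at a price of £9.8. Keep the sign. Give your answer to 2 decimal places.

-0.73

At P = 9.8, Q = 1318.800.
dQ/dP = −10P = -98.
ε = (dQ/dP)(P/Q) = (-98)(9.8/1318.800).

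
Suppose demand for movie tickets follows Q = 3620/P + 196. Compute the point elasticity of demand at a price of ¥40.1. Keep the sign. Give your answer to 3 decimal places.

At P = 40.1, Q = 286.274.
dQ/dP = −3620/P² = -2.251.
ε = (dQ/dP)(P/Q) = (-2.251)(40.1/286.274).

-0.315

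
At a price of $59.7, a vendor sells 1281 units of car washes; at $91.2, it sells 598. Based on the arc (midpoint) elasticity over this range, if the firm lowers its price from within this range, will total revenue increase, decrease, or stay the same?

Arc ε = (-683/31.5)(75.45/939.5) ≈ -1.741.
|ε| = 1.74 > 1, so demand is elastic. A price cut therefore raises total revenue.

increase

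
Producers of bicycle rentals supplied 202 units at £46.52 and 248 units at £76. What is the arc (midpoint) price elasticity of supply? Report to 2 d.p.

0.42

ΔQ = 248 − 202 = 46; ΔP = 76 − 46.52 = 29.48.
Midpoints: P̄ = 61.26, Q̄ = 225.0.
ε_s = (ΔQ/ΔP)(P̄/Q̄) = (46/29.48)(61.26/225.0).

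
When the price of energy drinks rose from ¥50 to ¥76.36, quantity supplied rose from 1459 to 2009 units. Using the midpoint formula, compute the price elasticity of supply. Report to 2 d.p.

ΔQ = 2009 − 1459 = 550; ΔP = 76.36 − 50 = 26.36.
Midpoints: P̄ = 63.18, Q̄ = 1734.0.
ε_s = (ΔQ/ΔP)(P̄/Q̄) = (550/26.36)(63.18/1734.0).

0.76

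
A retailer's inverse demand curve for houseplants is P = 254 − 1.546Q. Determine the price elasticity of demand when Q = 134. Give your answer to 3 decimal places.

At Q = 134, P = 254 − 1.546(134) = 46.84.
dP/dQ = −1.546, so dQ/dP = 1/(−1.546) = -0.647.
ε = (dQ/dP)(P/Q) = (-0.647)(46.84/134).

-0.226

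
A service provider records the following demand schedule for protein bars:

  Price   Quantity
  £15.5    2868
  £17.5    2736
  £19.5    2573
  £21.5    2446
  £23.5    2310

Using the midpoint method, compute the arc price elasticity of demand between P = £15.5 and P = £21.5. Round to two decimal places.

-0.49

At P = 15.5, Q = 2868; at P = 21.5, Q = 2446.
ΔQ = -422, ΔP = 6.0. Midpoints: P̄ = 18.50, Q̄ = 2657.0.
ε = (ΔQ/ΔP)(P̄/Q̄) = (-422/6.0)(18.50/2657.0).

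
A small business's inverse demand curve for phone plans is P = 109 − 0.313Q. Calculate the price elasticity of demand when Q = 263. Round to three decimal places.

At Q = 263, P = 109 − 0.313(263) = 26.68.
dP/dQ = −0.313, so dQ/dP = 1/(−0.313) = -3.195.
ε = (dQ/dP)(P/Q) = (-3.195)(26.68/263).

-0.324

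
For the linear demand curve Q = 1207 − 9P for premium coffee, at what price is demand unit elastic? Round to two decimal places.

67.06

For linear demand Q = a − bP, ε = −bP/(a − bP). |ε| = 1 when bP = a − bP, i.e. P = a/(2b).
P = 1207/(2·9) = 1207/18 = 67.0556.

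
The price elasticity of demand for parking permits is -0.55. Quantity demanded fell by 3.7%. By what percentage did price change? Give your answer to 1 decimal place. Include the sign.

6.7%

%ΔP ≈ %ΔQ / ε = (-3.7%)/(-0.55) = 6.73%.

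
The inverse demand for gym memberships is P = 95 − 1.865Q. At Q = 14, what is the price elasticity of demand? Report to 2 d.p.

-2.64

At Q = 14, P = 95 − 1.865(14) = 68.89.
dP/dQ = −1.865, so dQ/dP = 1/(−1.865) = -0.536.
ε = (dQ/dP)(P/Q) = (-0.536)(68.89/14).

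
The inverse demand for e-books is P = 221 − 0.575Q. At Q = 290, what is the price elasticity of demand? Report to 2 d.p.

At Q = 290, P = 221 − 0.575(290) = 54.25.
dP/dQ = −0.575, so dQ/dP = 1/(−0.575) = -1.739.
ε = (dQ/dP)(P/Q) = (-1.739)(54.25/290).

-0.33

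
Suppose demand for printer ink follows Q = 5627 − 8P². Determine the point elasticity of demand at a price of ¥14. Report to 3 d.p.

-0.773

At P = 14, Q = 4059.
dQ/dP = −16P = -224.
ε = (dQ/dP)(P/Q) = (-224)(14/4059).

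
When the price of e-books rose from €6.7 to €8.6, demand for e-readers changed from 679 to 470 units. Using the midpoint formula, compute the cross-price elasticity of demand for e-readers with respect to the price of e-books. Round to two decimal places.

-1.46

ΔQ_x = 470 − 679 = -209; ΔP_y = 8.6 − 6.7 = 1.9.
Midpoints: P̄_y = 7.65, Q̄_x = 574.5.
ε_xy = (ΔQ_x/ΔP_y)(P̄_y/Q̄_x) = (-209/1.9)(7.65/574.5).
ε_xy < 0, so the goods are complements.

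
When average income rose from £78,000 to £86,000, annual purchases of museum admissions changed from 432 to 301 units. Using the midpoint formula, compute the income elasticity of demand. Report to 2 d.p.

ΔQ = -131, ΔI = 8000. Midpoints: Ī = 82,000, Q̄ = 366.5.
ε_I = (ΔQ/ΔI)(Ī/Q̄) = (-131/8000)(82000/366.5).

-3.66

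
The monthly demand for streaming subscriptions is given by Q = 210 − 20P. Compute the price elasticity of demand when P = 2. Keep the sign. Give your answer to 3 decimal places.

At P = 2, Q = 170.
dQ/dP = −20.
ε = (dQ/dP)(P/Q) = (-20)(2/170).
|ε| < 1, so demand is inelastic at this price.

-0.235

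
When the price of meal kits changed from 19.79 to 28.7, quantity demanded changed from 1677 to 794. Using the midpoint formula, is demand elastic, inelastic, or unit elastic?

elastic

Arc ε ≈ -1.945.
|ε| = 1.94 > 1.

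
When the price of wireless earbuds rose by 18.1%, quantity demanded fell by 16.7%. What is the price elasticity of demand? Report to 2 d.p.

ε = %ΔQ / %ΔP = (-16.7)/(18.1) = -0.923.

-0.92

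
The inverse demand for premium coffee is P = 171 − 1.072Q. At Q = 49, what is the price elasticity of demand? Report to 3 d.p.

-2.255

At Q = 49, P = 171 − 1.072(49) = 118.47.
dP/dQ = −1.072, so dQ/dP = 1/(−1.072) = -0.933.
ε = (dQ/dP)(P/Q) = (-0.933)(118.47/49).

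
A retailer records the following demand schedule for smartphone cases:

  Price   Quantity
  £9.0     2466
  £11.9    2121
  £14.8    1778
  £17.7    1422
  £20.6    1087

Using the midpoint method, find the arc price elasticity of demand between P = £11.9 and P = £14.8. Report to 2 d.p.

-0.81

At P = 11.9, Q = 2121; at P = 14.8, Q = 1778.
ΔQ = -343, ΔP = 2.9. Midpoints: P̄ = 13.35, Q̄ = 1949.5.
ε = (ΔQ/ΔP)(P̄/Q̄) = (-343/2.9)(13.35/1949.5).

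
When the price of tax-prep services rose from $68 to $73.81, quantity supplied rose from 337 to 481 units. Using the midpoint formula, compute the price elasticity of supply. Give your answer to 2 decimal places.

4.30

ΔQ = 481 − 337 = 144; ΔP = 73.81 − 68 = 5.81.
Midpoints: P̄ = 70.91, Q̄ = 409.0.
ε_s = (ΔQ/ΔP)(P̄/Q̄) = (144/5.81)(70.91/409.0).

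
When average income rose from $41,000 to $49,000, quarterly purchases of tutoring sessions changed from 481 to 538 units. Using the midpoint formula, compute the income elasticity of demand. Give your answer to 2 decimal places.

0.63

ΔQ = 57, ΔI = 8000. Midpoints: Ī = 45,000, Q̄ = 509.5.
ε_I = (ΔQ/ΔI)(Ī/Q̄) = (57/8000)(45000/509.5).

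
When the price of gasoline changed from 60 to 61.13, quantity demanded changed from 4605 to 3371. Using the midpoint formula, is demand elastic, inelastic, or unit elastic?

elastic

Arc ε ≈ -16.585.
|ε| = 16.58 > 1.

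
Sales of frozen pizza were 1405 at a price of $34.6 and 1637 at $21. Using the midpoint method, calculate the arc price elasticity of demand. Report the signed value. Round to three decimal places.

-0.312

ΔQ = 1637 − 1405 = 232; ΔP = 21 − 34.6 = -13.6.
Midpoints: P̄ = 27.80, Q̄ = 1521.0.
ε = (ΔQ/ΔP)(P̄/Q̄) = (232/-13.6)(27.80/1521.0).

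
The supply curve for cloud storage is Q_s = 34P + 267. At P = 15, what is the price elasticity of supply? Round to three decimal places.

At P = 15, Q_s = 777.
dQ_s/dP = 34.
ε_s = (dQ_s/dP)(P/Q_s) = (34)(15/777).

0.656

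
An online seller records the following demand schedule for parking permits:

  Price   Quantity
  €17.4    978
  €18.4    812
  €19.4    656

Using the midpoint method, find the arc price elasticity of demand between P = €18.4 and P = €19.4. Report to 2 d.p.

-4.02

At P = 18.4, Q = 812; at P = 19.4, Q = 656.
ΔQ = -156, ΔP = 1.0. Midpoints: P̄ = 18.90, Q̄ = 734.0.
ε = (ΔQ/ΔP)(P̄/Q̄) = (-156/1.0)(18.90/734.0).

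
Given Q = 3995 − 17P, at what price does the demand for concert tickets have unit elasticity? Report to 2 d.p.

For linear demand Q = a − bP, ε = −bP/(a − bP). |ε| = 1 when bP = a − bP, i.e. P = a/(2b).
P = 3995/(2·17) = 3995/34 = 117.5000.

117.50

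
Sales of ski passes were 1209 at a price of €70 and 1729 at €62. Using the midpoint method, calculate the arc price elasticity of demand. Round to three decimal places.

ΔQ = 1729 − 1209 = 520; ΔP = 62 − 70 = -8.
Midpoints: P̄ = 66.00, Q̄ = 1469.0.
ε = (ΔQ/ΔP)(P̄/Q̄) = (520/-8)(66.00/1469.0).

-2.920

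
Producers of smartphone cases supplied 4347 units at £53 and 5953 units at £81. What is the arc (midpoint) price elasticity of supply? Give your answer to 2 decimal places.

ΔQ = 5953 − 4347 = 1606; ΔP = 81 − 53 = 28.
Midpoints: P̄ = 67.00, Q̄ = 5150.0.
ε_s = (ΔQ/ΔP)(P̄/Q̄) = (1606/28)(67.00/5150.0).

0.75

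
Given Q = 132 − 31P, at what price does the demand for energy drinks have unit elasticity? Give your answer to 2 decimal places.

For linear demand Q = a − bP, ε = −bP/(a − bP). |ε| = 1 when bP = a − bP, i.e. P = a/(2b).
P = 132/(2·31) = 132/62 = 2.1290.

2.13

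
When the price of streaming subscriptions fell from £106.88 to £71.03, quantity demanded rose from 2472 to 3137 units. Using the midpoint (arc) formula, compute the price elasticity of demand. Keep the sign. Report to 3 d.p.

-0.588

ΔQ = 3137 − 2472 = 665; ΔP = 71.03 − 106.88 = -35.85.
Midpoints: P̄ = 88.95, Q̄ = 2804.5.
ε = (ΔQ/ΔP)(P̄/Q̄) = (665/-35.85)(88.95/2804.5).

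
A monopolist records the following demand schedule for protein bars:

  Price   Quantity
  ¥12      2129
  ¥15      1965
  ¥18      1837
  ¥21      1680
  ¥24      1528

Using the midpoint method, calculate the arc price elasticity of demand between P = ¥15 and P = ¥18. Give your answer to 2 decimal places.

At P = 15, Q = 1965; at P = 18, Q = 1837.
ΔQ = -128, ΔP = 3. Midpoints: P̄ = 16.50, Q̄ = 1901.0.
ε = (ΔQ/ΔP)(P̄/Q̄) = (-128/3)(16.50/1901.0).

-0.37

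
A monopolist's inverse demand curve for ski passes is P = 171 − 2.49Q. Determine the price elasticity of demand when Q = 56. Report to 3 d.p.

At Q = 56, P = 171 − 2.49(56) = 31.56.
dP/dQ = −2.49, so dQ/dP = 1/(−2.49) = -0.402.
ε = (dQ/dP)(P/Q) = (-0.402)(31.56/56).

-0.226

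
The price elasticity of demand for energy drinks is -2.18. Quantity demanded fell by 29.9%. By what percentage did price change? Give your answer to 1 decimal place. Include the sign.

%ΔP ≈ %ΔQ / ε = (-29.9%)/(-2.18) = 13.72%.

13.7%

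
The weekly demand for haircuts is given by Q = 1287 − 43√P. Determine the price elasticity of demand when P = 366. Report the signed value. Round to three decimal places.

-0.886

At P = 366, Q = 464.362.
dQ/dP = −43/(2√P) = -1.124.
ε = (dQ/dP)(P/Q) = (-1.124)(366/464.362).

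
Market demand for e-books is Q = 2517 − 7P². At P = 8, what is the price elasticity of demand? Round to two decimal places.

-0.43

At P = 8, Q = 2069.
dQ/dP = −14P = -112.
ε = (dQ/dP)(P/Q) = (-112)(8/2069).
|ε| < 1, so demand is inelastic at this price.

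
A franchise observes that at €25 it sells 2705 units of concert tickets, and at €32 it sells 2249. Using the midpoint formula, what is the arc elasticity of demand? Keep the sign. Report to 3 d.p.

ΔQ = 2249 − 2705 = -456; ΔP = 32 − 25 = 7.
Midpoints: P̄ = 28.50, Q̄ = 2477.0.
ε = (ΔQ/ΔP)(P̄/Q̄) = (-456/7)(28.50/2477.0).

-0.750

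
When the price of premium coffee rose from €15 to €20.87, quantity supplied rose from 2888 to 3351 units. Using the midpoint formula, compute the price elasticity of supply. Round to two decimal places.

0.45

ΔQ = 3351 − 2888 = 463; ΔP = 20.87 − 15 = 5.87.
Midpoints: P̄ = 17.94, Q̄ = 3119.5.
ε_s = (ΔQ/ΔP)(P̄/Q̄) = (463/5.87)(17.94/3119.5).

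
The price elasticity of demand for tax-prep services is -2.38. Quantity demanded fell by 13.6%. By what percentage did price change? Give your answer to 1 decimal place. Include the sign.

5.7%

%ΔP ≈ %ΔQ / ε = (-13.6%)/(-2.38) = 5.71%.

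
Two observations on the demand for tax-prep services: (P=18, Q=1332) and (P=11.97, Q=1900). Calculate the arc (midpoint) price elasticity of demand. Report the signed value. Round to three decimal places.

-0.873

ΔQ = 1900 − 1332 = 568; ΔP = 11.97 − 18 = -6.03.
Midpoints: P̄ = 14.98, Q̄ = 1616.0.
ε = (ΔQ/ΔP)(P̄/Q̄) = (568/-6.03)(14.98/1616.0).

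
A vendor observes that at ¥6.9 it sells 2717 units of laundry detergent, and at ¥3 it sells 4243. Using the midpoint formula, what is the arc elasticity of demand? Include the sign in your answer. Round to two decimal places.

-0.56

ΔQ = 4243 − 2717 = 1526; ΔP = 3 − 6.9 = -3.9.
Midpoints: P̄ = 4.95, Q̄ = 3480.0.
ε = (ΔQ/ΔP)(P̄/Q̄) = (1526/-3.9)(4.95/3480.0).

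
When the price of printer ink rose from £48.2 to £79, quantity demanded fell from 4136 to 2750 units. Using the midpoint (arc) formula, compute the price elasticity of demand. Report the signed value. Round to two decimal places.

ΔQ = 2750 − 4136 = -1386; ΔP = 79 − 48.2 = 30.8.
Midpoints: P̄ = 63.60, Q̄ = 3443.0.
ε = (ΔQ/ΔP)(P̄/Q̄) = (-1386/30.8)(63.60/3443.0).

-0.83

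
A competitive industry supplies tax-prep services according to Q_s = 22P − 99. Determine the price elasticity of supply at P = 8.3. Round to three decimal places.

2.184

At P = 8.3, Q_s = 83.60.
dQ_s/dP = 22.
ε_s = (dQ_s/dP)(P/Q_s) = (22)(8.3/83.60).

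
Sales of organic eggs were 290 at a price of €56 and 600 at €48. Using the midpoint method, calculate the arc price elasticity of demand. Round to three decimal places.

ΔQ = 600 − 290 = 310; ΔP = 48 − 56 = -8.
Midpoints: P̄ = 52.00, Q̄ = 445.0.
ε = (ΔQ/ΔP)(P̄/Q̄) = (310/-8)(52.00/445.0).

-4.528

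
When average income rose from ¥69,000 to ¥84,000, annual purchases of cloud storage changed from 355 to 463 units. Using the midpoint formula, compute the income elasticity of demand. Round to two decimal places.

ΔQ = 108, ΔI = 15000. Midpoints: Ī = 76,500, Q̄ = 409.0.
ε_I = (ΔQ/ΔI)(Ī/Q̄) = (108/15000)(76500/409.0).

1.35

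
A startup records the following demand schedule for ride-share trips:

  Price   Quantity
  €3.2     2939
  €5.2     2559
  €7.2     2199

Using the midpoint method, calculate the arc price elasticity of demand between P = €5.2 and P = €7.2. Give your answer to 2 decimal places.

At P = 5.2, Q = 2559; at P = 7.2, Q = 2199.
ΔQ = -360, ΔP = 2.0. Midpoints: P̄ = 6.20, Q̄ = 2379.0.
ε = (ΔQ/ΔP)(P̄/Q̄) = (-360/2.0)(6.20/2379.0).

-0.47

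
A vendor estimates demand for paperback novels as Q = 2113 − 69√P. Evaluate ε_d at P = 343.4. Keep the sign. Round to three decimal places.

At P = 343.4, Q = 834.357.
dQ/dP = −69/(2√P) = -1.862.
ε = (dQ/dP)(P/Q) = (-1.862)(343.4/834.357).

-0.766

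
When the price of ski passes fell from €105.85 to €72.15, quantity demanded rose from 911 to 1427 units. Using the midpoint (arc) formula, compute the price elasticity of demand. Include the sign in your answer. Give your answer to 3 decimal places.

ΔQ = 1427 − 911 = 516; ΔP = 72.15 − 105.85 = -33.7.
Midpoints: P̄ = 89.00, Q̄ = 1169.0.
ε = (ΔQ/ΔP)(P̄/Q̄) = (516/-33.7)(89.00/1169.0).

-1.166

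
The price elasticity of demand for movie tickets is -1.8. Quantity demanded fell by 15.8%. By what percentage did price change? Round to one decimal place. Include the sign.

%ΔP ≈ %ΔQ / ε = (-15.8%)/(-1.8) = 8.78%.

8.8%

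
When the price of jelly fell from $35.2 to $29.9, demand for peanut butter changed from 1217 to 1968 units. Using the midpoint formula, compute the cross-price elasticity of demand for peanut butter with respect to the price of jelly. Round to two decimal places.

-2.90

ΔQ_x = 1968 − 1217 = 751; ΔP_y = 29.9 − 35.2 = -5.3.
Midpoints: P̄_y = 32.55, Q̄_x = 1592.5.
ε_xy = (ΔQ_x/ΔP_y)(P̄_y/Q̄_x) = (751/-5.3)(32.55/1592.5).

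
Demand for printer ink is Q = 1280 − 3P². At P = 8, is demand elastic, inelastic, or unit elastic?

Q = 1088, dQ/dP = -48.
ε = (dQ/dP)(P/Q) ≈ -0.353.
|ε| = 0.35 < 1.

inelastic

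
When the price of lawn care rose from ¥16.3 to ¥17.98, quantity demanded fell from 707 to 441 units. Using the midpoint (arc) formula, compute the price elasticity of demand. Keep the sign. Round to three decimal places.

-4.728

ΔQ = 441 − 707 = -266; ΔP = 17.98 − 16.3 = 1.68.
Midpoints: P̄ = 17.14, Q̄ = 574.0.
ε = (ΔQ/ΔP)(P̄/Q̄) = (-266/1.68)(17.14/574.0).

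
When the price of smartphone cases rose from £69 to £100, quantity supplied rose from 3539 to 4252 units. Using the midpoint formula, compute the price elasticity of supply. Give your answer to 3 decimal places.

ΔQ = 4252 − 3539 = 713; ΔP = 100 − 69 = 31.
Midpoints: P̄ = 84.50, Q̄ = 3895.5.
ε_s = (ΔQ/ΔP)(P̄/Q̄) = (713/31)(84.50/3895.5).

0.499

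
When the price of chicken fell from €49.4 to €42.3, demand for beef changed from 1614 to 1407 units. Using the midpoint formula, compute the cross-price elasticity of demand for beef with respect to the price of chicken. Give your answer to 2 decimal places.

0.88

ΔQ_x = 1407 − 1614 = -207; ΔP_y = 42.3 − 49.4 = -7.1.
Midpoints: P̄_y = 45.85, Q̄_x = 1510.5.
ε_xy = (ΔQ_x/ΔP_y)(P̄_y/Q̄_x) = (-207/-7.1)(45.85/1510.5).
ε_xy > 0, so the goods are substitutes.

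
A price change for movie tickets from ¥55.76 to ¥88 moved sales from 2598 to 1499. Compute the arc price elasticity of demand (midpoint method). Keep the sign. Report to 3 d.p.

-1.196

ΔQ = 1499 − 2598 = -1099; ΔP = 88 − 55.76 = 32.24.
Midpoints: P̄ = 71.88, Q̄ = 2048.5.
ε = (ΔQ/ΔP)(P̄/Q̄) = (-1099/32.24)(71.88/2048.5).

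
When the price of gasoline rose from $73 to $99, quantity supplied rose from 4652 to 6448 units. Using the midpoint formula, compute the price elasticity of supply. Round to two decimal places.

1.07

ΔQ = 6448 − 4652 = 1796; ΔP = 99 − 73 = 26.
Midpoints: P̄ = 86.00, Q̄ = 5550.0.
ε_s = (ΔQ/ΔP)(P̄/Q̄) = (1796/26)(86.00/5550.0).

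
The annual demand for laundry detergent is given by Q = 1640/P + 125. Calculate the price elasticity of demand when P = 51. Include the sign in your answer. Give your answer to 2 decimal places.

-0.20

At P = 51, Q = 157.157.
dQ/dP = −1640/P² = -0.631.
ε = (dQ/dP)(P/Q) = (-0.631)(51/157.157).
|ε| < 1, so demand is inelastic at this price.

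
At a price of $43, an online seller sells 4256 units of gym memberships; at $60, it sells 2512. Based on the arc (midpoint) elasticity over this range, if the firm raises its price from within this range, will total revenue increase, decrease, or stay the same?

decrease

Arc ε = (-1744/17)(51.50/3384.0) ≈ -1.561.
|ε| = 1.56 > 1, so demand is elastic. A price rise therefore reduces total revenue.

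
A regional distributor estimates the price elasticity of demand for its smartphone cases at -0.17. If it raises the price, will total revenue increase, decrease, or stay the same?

increase

|ε| = 0.17 < 1, so demand is inelastic. A price rise therefore raises total revenue.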